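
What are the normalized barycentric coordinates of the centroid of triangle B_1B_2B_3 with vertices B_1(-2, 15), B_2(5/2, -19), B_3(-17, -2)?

(1/3, 1/3, 1/3)

The centroid is the average of the vertices, so each weight is 1/3.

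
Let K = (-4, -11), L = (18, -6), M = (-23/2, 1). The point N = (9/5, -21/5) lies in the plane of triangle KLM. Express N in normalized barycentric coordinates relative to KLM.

(1/5, 2/5, 2/5)

Signed area of the reference triangle: [KLM] = ½·((-4)·(-6−1) + 18·(1−(-11)) + (-23/2)·(-11−(-6))) = ½·(28 + 216 + 115/2) = 603/4.
[NLM] = ½·((9/5)·(-6−1) + 18·(1−(-21/5)) + (-23/2)·(-21/5−(-6))) = ½·(-63/5 + 468/5 − 207/10) = 603/20, so the K-coordinate is (603/20)/(603/4) = 1/5.
[KNM] = ½·((-4)·(-21/5−1) + (9/5)·(1−(-11)) + (-23/2)·(-11−(-21/5))) = ½·(104/5 + 108/5 + 391/5) = 603/10, so the L-coordinate is 2/5.
[KLN] = ½·((-4)·(-6−(-21/5)) + 18·(-21/5−(-11)) + (9/5)·(-11−(-6))) = ½·(36/5 + 612/5 − 9) = 603/10, so the M-coordinate is 2/5.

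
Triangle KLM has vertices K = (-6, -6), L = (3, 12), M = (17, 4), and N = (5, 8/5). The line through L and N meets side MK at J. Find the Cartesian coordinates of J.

(11/2, -1)

Barycentric coordinates of N with respect to KLM: (2/5, 1/5, 2/5).
On side MK the L-coordinate is zero; dropping N's L-weight 1/5 and renormalizing the remaining 2/5 : 2/5 gives weights 1/2, 1/2 on M, K.
J = (1/2)·(17, 4) + (1/2)·(-6, -6) = (11/2, -1).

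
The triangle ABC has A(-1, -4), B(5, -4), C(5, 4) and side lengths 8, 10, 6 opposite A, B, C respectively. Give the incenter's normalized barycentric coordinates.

The incenter has barycentric coordinates proportional to the opposite side lengths: (8 : 10 : 6).
Normalizing by 8+10+6 = 24 gives (1/3, 5/12, 1/4).

(1/3, 5/12, 1/4)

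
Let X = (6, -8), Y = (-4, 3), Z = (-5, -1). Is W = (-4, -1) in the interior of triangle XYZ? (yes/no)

Barycentric coordinates of W: (4/51, 7/51, 40/51).
The three coordinates are positive, positive, positive; a point is interior exactly when all three are positive.

yes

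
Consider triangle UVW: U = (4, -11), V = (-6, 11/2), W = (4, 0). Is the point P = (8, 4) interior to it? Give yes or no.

Barycentric coordinates of P: (-31/55, -2/5, 108/55).
The three coordinates are negative, negative, positive; a point is interior exactly when all three are positive.

no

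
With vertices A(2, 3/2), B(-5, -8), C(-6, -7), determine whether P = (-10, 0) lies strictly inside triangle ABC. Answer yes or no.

no

Barycentric coordinates of P: (2/11, -60/11, 69/11).
The three coordinates are positive, negative, positive; a point is interior exactly when all three are positive.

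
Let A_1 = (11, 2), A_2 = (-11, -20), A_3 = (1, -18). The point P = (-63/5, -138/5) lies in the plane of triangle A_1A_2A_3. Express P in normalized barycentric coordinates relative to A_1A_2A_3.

(-2/5, 4/5, 3/5)

Signed area of the reference triangle: [A_1A_2A_3] = ½·(11·(-20−(-18)) + (-11)·(-18−2) + 1·(2−(-20))) = ½·(-22 + 220 + 22) = 110.
[PA_2A_3] = ½·((-63/5)·(-20−(-18)) + (-11)·(-18−(-138/5)) + 1·(-138/5−(-20))) = ½·(126/5 − 528/5 − 38/5) = -44, so the A_1-coordinate is (-44)/110 = -2/5.
[A_1PA_3] = ½·(11·(-138/5−(-18)) + (-63/5)·(-18−2) + 1·(2−(-138/5))) = ½·(-528/5 + 252 + 148/5) = 88, so the A_2-coordinate is 4/5.
[A_1A_2P] = ½·(11·(-20−(-138/5)) + (-11)·(-138/5−2) + (-63/5)·(2−(-20))) = ½·(418/5 + 1628/5 − 1386/5) = 66, so the A_3-coordinate is 3/5.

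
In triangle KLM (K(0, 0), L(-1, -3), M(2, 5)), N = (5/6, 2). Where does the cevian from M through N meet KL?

Barycentric coordinates of N with respect to KLM: (1/3, 1/6, 1/2).
On side KL the M-coordinate is zero; dropping N's M-weight 1/2 and renormalizing the remaining 1/3 : 1/6 gives weights 2/3, 1/3 on K, L.
J = (2/3)·(0, 0) + (1/3)·(-1, -3) = (-1/3, -1).

(-1/3, -1)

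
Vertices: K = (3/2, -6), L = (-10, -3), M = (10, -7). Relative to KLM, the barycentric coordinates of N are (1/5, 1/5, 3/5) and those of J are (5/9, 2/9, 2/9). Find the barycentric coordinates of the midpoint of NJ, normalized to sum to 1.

(17/45, 19/90, 37/90)

Since both coordinate triples sum to 1, the midpoint's barycentrics are the componentwise average.
(1/5+5/9)/2 = 17/45; similarly 19/90 and 37/90.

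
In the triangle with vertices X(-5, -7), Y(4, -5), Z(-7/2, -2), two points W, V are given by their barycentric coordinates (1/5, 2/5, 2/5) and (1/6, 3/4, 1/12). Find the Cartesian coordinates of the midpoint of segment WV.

(43/80, -557/120)

Barycentric coordinates of the midpoint are the average: (11/60, 23/40, 29/120).
Converting: (11/60)·X + (23/40)·Y + (29/120)·Z = (43/80, -557/120).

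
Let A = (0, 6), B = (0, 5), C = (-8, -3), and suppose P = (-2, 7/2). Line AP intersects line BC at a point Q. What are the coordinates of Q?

(-4, 1)

Barycentric coordinates of P with respect to ABC: (1/2, 1/4, 1/4).
On side BC the A-coordinate is zero; dropping P's A-weight 1/2 and renormalizing the remaining 1/4 : 1/4 gives weights 1/2, 1/2 on B, C.
Q = (1/2)·(0, 5) + (1/2)·(-8, -3) = (-4, 1).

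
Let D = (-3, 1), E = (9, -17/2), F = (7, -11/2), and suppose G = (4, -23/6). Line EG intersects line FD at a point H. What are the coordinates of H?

Barycentric coordinates of G with respect to DEF: (1/3, 1/6, 1/2).
On side FD the E-coordinate is zero; dropping G's E-weight 1/6 and renormalizing the remaining 1/2 : 1/3 gives weights 3/5, 2/5 on F, D.
H = (3/5)·(7, -11/2) + (2/5)·(-3, 1) = (3, -29/10).

(3, -29/10)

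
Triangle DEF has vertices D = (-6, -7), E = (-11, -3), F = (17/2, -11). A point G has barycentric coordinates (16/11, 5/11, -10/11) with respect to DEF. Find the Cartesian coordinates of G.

(-236/11, -17/11)

G = (16/11)·D + (5/11)·E + (-10/11)·F.
x-coordinate: (16/11)·(-6) + (5/11)·(-11) + (-10/11)·(17/2) = -236/11.
y-coordinate: (16/11)·(-7) + (5/11)·(-3) + (-10/11)·(-11) = -17/11.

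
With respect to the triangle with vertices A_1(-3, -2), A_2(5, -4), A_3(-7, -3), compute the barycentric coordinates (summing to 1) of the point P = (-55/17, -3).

(4/17, 4/17, 9/17)

Signed area of the reference triangle: [A_1A_2A_3] = ½·((-3)·(-4−(-3)) + 5·(-3−(-2)) + (-7)·(-2−(-4))) = ½·(3 − 5 − 14) = -8.
[PA_2A_3] = ½·((-55/17)·(-4−(-3)) + 5·(-3−(-3)) + (-7)·(-3−(-4))) = ½·(55/17 + 0 − 7) = -32/17, so the A_1-coordinate is (-32/17)/(-8) = 4/17.
[A_1PA_3] = ½·((-3)·(-3−(-3)) + (-55/17)·(-3−(-2)) + (-7)·(-2−(-3))) = ½·(0 + 55/17 − 7) = -32/17, so the A_2-coordinate is 4/17.
[A_1A_2P] = ½·((-3)·(-4−(-3)) + 5·(-3−(-2)) + (-55/17)·(-2−(-4))) = ½·(3 − 5 − 110/17) = -72/17, so the A_3-coordinate is 9/17.
Check: 4/17 + 4/17 + 9/17 = 1.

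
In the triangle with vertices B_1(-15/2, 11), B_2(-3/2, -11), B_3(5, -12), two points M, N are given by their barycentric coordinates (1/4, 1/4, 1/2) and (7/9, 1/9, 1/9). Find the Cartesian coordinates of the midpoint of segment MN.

Barycentric coordinates of the midpoint are the average: (37/72, 13/72, 11/36).
Converting: (37/72)·B_1 + (13/72)·B_2 + (11/36)·B_3 = (-187/72, 0).

(-187/72, 0)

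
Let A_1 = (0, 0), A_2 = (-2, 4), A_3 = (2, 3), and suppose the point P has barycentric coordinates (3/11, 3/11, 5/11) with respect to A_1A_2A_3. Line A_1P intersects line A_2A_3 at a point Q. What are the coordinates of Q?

(1/2, 27/8)

Line A_1P meets A_2A_3 where the A_1-coordinate vanishes; zeroing P's A_1-weight and renormalizing leaves A_2, A_3-weights 3/11 : 5/11 → (3/8, 5/8).
So Q = (3/8)·A_2 + (5/8)·A_3 = (1/2, 27/8).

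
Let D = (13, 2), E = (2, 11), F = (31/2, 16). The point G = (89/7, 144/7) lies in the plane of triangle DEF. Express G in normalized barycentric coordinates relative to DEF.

(-3/7, 2/7, 8/7)

Signed area of the reference triangle: [DEF] = ½·(13·(11−16) + 2·(16−2) + (31/2)·(2−11)) = ½·(-65 + 28 − 279/2) = -353/4.
[GEF] = ½·((89/7)·(11−16) + 2·(16−(144/7)) + (31/2)·(144/7−11)) = ½·(-445/7 − 64/7 + 2077/14) = 1059/28, so the D-coordinate is (1059/28)/(-353/4) = -3/7.
[DGF] = ½·(13·(144/7−16) + (89/7)·(16−2) + (31/2)·(2−(144/7))) = ½·(416/7 + 178 − 2015/7) = -353/14, so the E-coordinate is 2/7.
[DEG] = ½·(13·(11−(144/7)) + 2·(144/7−2) + (89/7)·(2−11)) = ½·(-871/7 + 260/7 − 801/7) = -706/7, so the F-coordinate is 8/7.
Check: -3/7 + 2/7 + 8/7 = 1.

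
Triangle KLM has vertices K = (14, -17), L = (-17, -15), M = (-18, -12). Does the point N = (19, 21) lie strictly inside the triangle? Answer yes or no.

no

Barycentric coordinates of N: (144/91, -1241/91, 1188/91).
The three coordinates are positive, negative, positive; a point is interior exactly when all three are positive.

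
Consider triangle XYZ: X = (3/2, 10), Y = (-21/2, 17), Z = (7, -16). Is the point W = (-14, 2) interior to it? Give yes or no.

no

Barycentric coordinates of W: (-756/547, 894/547, 409/547).
The three coordinates are negative, positive, positive; a point is interior exactly when all three are positive.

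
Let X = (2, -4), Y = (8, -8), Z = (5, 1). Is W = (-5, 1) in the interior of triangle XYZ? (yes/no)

no

Barycentric coordinates of W: (15/7, -25/21, 1/21).
The three coordinates are positive, negative, positive; a point is interior exactly when all three are positive.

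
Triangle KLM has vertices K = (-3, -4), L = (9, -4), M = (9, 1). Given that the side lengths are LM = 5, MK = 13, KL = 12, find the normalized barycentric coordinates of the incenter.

(1/6, 13/30, 2/5)

The incenter has barycentric coordinates proportional to the opposite side lengths: (5 : 13 : 12).
Normalizing by 5+13+12 = 30 gives (1/6, 13/30, 2/5).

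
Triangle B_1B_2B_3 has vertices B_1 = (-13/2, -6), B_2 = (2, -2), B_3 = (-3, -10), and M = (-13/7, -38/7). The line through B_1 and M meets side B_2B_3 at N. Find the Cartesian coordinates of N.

(0, -26/5)

Barycentric coordinates of M with respect to B_1B_2B_3: (2/7, 3/7, 2/7).
On side B_2B_3 the B_1-coordinate is zero; dropping M's B_1-weight 2/7 and renormalizing the remaining 3/7 : 2/7 gives weights 3/5, 2/5 on B_2, B_3.
N = (3/5)·(2, -2) + (2/5)·(-3, -10) = (0, -26/5).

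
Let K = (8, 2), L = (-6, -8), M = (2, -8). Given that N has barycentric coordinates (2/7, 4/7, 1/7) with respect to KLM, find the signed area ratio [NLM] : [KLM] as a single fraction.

The signed ratio [NLM]/[KLM] equals the barycentric coordinate of N at vertex K, which is 2/7.

2/7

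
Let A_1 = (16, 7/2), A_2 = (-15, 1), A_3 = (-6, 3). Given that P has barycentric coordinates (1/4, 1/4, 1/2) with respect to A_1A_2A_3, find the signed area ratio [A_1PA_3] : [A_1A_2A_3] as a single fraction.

1/4

The signed ratio [A_1PA_3]/[A_1A_2A_3] equals the barycentric coordinate of P at vertex A_2, which is 1/4.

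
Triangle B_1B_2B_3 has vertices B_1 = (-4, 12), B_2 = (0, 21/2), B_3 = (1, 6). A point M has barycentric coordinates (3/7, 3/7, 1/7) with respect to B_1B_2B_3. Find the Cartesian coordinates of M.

M = (3/7)·B_1 + (3/7)·B_2 + (1/7)·B_3.
x-coordinate: (3/7)·(-4) + (3/7)·0 + (1/7)·1 = -11/7.
y-coordinate: (3/7)·12 + (3/7)·(21/2) + (1/7)·6 = 21/2.

(-11/7, 21/2)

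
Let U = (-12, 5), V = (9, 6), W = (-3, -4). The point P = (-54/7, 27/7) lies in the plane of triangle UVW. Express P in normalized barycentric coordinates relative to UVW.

(5/7, 1/7, 1/7)

Signed area of the reference triangle: [UVW] = ½·((-12)·(6−(-4)) + 9·(-4−5) + (-3)·(5−6)) = ½·(-120 − 81 + 3) = -99.
[PVW] = ½·((-54/7)·(6−(-4)) + 9·(-4−(27/7)) + (-3)·(27/7−6)) = ½·(-540/7 − 495/7 + 45/7) = -495/7, so the U-coordinate is (-495/7)/(-99) = 5/7.
[UPW] = ½·((-12)·(27/7−(-4)) + (-54/7)·(-4−5) + (-3)·(5−(27/7))) = ½·(-660/7 + 486/7 − 24/7) = -99/7, so the V-coordinate is 1/7.
[UVP] = ½·((-12)·(6−(27/7)) + 9·(27/7−5) + (-54/7)·(5−6)) = ½·(-180/7 − 72/7 + 54/7) = -99/7, so the W-coordinate is 1/7.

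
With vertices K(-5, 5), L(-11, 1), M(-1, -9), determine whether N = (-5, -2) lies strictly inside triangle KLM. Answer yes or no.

yes

Barycentric coordinates of N: (3/10, 7/25, 21/50).
The three coordinates are positive, positive, positive; a point is interior exactly when all three are positive.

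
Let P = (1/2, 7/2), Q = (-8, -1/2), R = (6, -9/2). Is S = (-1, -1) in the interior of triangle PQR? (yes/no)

Barycentric coordinates of S: (7/30, 49/120, 43/120).
The three coordinates are positive, positive, positive; a point is interior exactly when all three are positive.

yes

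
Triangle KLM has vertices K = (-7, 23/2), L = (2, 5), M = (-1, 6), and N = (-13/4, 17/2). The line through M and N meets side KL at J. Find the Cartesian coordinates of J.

(-4, 28/3)

Barycentric coordinates of N with respect to KLM: (1/2, 1/4, 1/4).
On side KL the M-coordinate is zero; dropping N's M-weight 1/4 and renormalizing the remaining 1/2 : 1/4 gives weights 2/3, 1/3 on K, L.
J = (2/3)·(-7, 23/2) + (1/3)·(2, 5) = (-4, 28/3).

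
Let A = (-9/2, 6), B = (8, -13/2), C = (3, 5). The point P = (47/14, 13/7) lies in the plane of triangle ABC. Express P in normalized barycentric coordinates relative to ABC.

Signed area of the reference triangle: [ABC] = ½·((-9/2)·(-13/2−5) + 8·(5−6) + 3·(6−(-13/2))) = ½·(207/4 − 8 + 75/2) = 325/8.
[PBC] = ½·((47/14)·(-13/2−5) + 8·(5−(13/7)) + 3·(13/7−(-13/2))) = ½·(-1081/28 + 176/7 + 351/14) = 325/56, so the A-coordinate is (325/56)/(325/8) = 1/7.
[APC] = ½·((-9/2)·(13/7−5) + (47/14)·(5−6) + 3·(6−(13/7))) = ½·(99/7 − 47/14 + 87/7) = 325/28, so the B-coordinate is 2/7.
[ABP] = ½·((-9/2)·(-13/2−(13/7)) + 8·(13/7−6) + (47/14)·(6−(-13/2))) = ½·(1053/28 − 232/7 + 1175/28) = 325/14, so the C-coordinate is 4/7.

(1/7, 2/7, 4/7)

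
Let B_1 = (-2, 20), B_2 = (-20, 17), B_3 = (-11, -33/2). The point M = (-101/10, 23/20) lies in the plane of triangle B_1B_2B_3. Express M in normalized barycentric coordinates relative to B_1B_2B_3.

(3/10, 1/5, 1/2)

Signed area of the reference triangle: [B_1B_2B_3] = ½·((-2)·(17−(-33/2)) + (-20)·(-33/2−20) + (-11)·(20−17)) = ½·(-67 + 730 − 33) = 315.
[MB_2B_3] = ½·((-101/10)·(17−(-33/2)) + (-20)·(-33/2−(23/20)) + (-11)·(23/20−17)) = ½·(-6767/20 + 353 + 3487/20) = 189/2, so the B_1-coordinate is (189/2)/315 = 3/10.
[B_1MB_3] = ½·((-2)·(23/20−(-33/2)) + (-101/10)·(-33/2−20) + (-11)·(20−(23/20))) = ½·(-353/10 + 7373/20 − 4147/20) = 63, so the B_2-coordinate is 1/5.
[B_1B_2M] = ½·((-2)·(17−(23/20)) + (-20)·(23/20−20) + (-101/10)·(20−17)) = ½·(-317/10 + 377 − 303/10) = 315/2, so the B_3-coordinate is 1/2.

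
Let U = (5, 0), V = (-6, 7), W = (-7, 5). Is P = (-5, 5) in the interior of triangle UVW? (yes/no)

yes

Barycentric coordinates of P: (4/29, 10/29, 15/29).
The three coordinates are positive, positive, positive; a point is interior exactly when all three are positive.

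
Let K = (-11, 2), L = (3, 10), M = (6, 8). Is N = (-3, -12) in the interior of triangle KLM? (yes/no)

Barycentric coordinates of N: (3/2, -11/2, 5).
The three coordinates are positive, negative, positive; a point is interior exactly when all three are positive.

no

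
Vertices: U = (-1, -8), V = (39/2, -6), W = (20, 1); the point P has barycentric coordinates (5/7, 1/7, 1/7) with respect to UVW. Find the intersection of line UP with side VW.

(79/4, -5/2)

Line UP meets VW where the U-coordinate vanishes; zeroing P's U-weight and renormalizing leaves V, W-weights 1/7 : 1/7 → (1/2, 1/2).
So Q = (1/2)·V + (1/2)·W = (79/4, -5/2).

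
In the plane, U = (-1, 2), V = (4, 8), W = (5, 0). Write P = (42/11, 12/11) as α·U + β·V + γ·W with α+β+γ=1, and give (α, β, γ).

Signed area of the reference triangle: [UVW] = ½·((-1)·(8−0) + 4·(0−2) + 5·(2−8)) = ½·(-8 − 8 − 30) = -23.
[PVW] = ½·((42/11)·(8−0) + 4·(0−(12/11)) + 5·(12/11−8)) = ½·(336/11 − 48/11 − 380/11) = -46/11, so the U-coordinate is (-46/11)/(-23) = 2/11.
[UPW] = ½·((-1)·(12/11−0) + (42/11)·(0−2) + 5·(2−(12/11))) = ½·(-12/11 − 84/11 + 50/11) = -23/11, so the V-coordinate is 1/11.
[UVP] = ½·((-1)·(8−(12/11)) + 4·(12/11−2) + (42/11)·(2−8)) = ½·(-76/11 − 40/11 − 252/11) = -184/11, so the W-coordinate is 8/11.

(2/11, 1/11, 8/11)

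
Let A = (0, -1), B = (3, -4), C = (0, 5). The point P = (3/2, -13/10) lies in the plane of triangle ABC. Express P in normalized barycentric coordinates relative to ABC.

Signed area of the reference triangle: [ABC] = ½·(0·(-4−5) + 3·(5−(-1)) + 0·(-1−(-4))) = ½·(0 + 18 + 0) = 9.
[PBC] = ½·((3/2)·(-4−5) + 3·(5−(-13/10)) + 0·(-13/10−(-4))) = ½·(-27/2 + 189/10 + 0) = 27/10, so the A-coordinate is (27/10)/9 = 3/10.
[APC] = ½·(0·(-13/10−5) + (3/2)·(5−(-1)) + 0·(-1−(-13/10))) = ½·(0 + 9 + 0) = 9/2, so the B-coordinate is 1/2.
[ABP] = ½·(0·(-4−(-13/10)) + 3·(-13/10−(-1)) + (3/2)·(-1−(-4))) = ½·(0 − 9/10 + 9/2) = 9/5, so the C-coordinate is 1/5.

(3/10, 1/2, 1/5)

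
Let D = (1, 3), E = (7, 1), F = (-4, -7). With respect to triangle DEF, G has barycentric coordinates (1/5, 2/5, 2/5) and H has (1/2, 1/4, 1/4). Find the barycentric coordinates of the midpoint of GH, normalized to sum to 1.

Since both coordinate triples sum to 1, the midpoint's barycentrics are the componentwise average.
(1/5+1/2)/2 = 7/20; similarly 13/40 and 13/40.

(7/20, 13/40, 13/40)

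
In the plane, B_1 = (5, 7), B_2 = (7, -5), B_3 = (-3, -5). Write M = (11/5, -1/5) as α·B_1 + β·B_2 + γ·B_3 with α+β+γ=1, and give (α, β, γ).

(2/5, 1/5, 2/5)

Signed area of the reference triangle: [B_1B_2B_3] = ½·(5·(-5−(-5)) + 7·(-5−7) + (-3)·(7−(-5))) = ½·(0 − 84 − 36) = -60.
[MB_2B_3] = ½·((11/5)·(-5−(-5)) + 7·(-5−(-1/5)) + (-3)·(-1/5−(-5))) = ½·(0 − 168/5 − 72/5) = -24, so the B_1-coordinate is (-24)/(-60) = 2/5.
[B_1MB_3] = ½·(5·(-1/5−(-5)) + (11/5)·(-5−7) + (-3)·(7−(-1/5))) = ½·(24 − 132/5 − 108/5) = -12, so the B_2-coordinate is 1/5.
[B_1B_2M] = ½·(5·(-5−(-1/5)) + 7·(-1/5−7) + (11/5)·(7−(-5))) = ½·(-24 − 252/5 + 132/5) = -24, so the B_3-coordinate is 2/5.
Check: 2/5 + 1/5 + 2/5 = 1.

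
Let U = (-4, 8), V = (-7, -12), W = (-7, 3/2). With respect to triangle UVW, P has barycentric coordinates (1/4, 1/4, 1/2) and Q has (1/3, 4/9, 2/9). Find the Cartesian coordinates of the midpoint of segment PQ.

Barycentric coordinates of the midpoint are the average: (7/24, 25/72, 13/36).
Converting: (7/24)·U + (25/72)·V + (13/36)·W = (-49/8, -31/24).

(-49/8, -31/24)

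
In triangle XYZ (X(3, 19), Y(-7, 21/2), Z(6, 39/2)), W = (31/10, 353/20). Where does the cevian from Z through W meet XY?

Barycentric coordinates of W with respect to XYZ: (1/10, 1/5, 7/10).
On side XY the Z-coordinate is zero; dropping W's Z-weight 7/10 and renormalizing the remaining 1/10 : 1/5 gives weights 1/3, 2/3 on X, Y.
V = (1/3)·(3, 19) + (2/3)·(-7, 21/2) = (-11/3, 40/3).

(-11/3, 40/3)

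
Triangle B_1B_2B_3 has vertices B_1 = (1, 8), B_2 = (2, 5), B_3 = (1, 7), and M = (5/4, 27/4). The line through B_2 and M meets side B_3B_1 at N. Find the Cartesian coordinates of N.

(1, 22/3)

Barycentric coordinates of M with respect to B_1B_2B_3: (1/4, 1/4, 1/2).
On side B_3B_1 the B_2-coordinate is zero; dropping M's B_2-weight 1/4 and renormalizing the remaining 1/2 : 1/4 gives weights 2/3, 1/3 on B_3, B_1.
N = (2/3)·(1, 7) + (1/3)·(1, 8) = (1, 22/3).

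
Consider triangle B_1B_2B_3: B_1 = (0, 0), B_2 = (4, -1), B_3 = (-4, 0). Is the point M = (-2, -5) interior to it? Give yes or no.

Barycentric coordinates of M: (-19/2, 5, 11/2).
The three coordinates are negative, positive, positive; a point is interior exactly when all three are positive.

no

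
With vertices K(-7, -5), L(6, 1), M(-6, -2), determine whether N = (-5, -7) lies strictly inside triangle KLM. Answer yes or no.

no

Barycentric coordinates of N: (21/11, 8/33, -38/33).
The three coordinates are positive, positive, negative; a point is interior exactly when all three are positive.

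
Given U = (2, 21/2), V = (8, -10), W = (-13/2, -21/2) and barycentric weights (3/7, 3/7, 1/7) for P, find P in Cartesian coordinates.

(47/14, -9/7)

P = (3/7)·U + (3/7)·V + (1/7)·W.
x-coordinate: (3/7)·2 + (3/7)·8 + (1/7)·(-13/2) = 47/14.
y-coordinate: (3/7)·(21/2) + (3/7)·(-10) + (1/7)·(-21/2) = -9/7.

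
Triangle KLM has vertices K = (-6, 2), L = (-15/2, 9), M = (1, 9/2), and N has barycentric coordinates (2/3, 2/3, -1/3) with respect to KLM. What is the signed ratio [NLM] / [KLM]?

The signed ratio [NLM]/[KLM] equals the barycentric coordinate of N at vertex K, which is 2/3.

2/3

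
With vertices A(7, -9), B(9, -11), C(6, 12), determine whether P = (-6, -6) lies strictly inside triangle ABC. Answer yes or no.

Barycentric coordinates of P: (33/4, -27/4, -1/2).
The three coordinates are positive, negative, negative; a point is interior exactly when all three are positive.

no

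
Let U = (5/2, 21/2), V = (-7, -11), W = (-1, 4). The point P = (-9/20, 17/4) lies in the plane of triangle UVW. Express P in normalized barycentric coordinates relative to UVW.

(1/2, 1/5, 3/10)

Signed area of the reference triangle: [UVW] = ½·((5/2)·(-11−4) + (-7)·(4−(21/2)) + (-1)·(21/2−(-11))) = ½·(-75/2 + 91/2 − 43/2) = -27/4.
[PVW] = ½·((-9/20)·(-11−4) + (-7)·(4−(17/4)) + (-1)·(17/4−(-11))) = ½·(27/4 + 7/4 − 61/4) = -27/8, so the U-coordinate is (-27/8)/(-27/4) = 1/2.
[UPW] = ½·((5/2)·(17/4−4) + (-9/20)·(4−(21/2)) + (-1)·(21/2−(17/4))) = ½·(5/8 + 117/40 − 25/4) = -27/20, so the V-coordinate is 1/5.
[UVP] = ½·((5/2)·(-11−(17/4)) + (-7)·(17/4−(21/2)) + (-9/20)·(21/2−(-11))) = ½·(-305/8 + 175/4 − 387/40) = -81/40, so the W-coordinate is 3/10.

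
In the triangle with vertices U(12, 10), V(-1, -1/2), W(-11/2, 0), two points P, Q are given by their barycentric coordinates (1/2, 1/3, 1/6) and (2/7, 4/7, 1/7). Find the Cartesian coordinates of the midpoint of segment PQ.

(191/56, 311/84)

Barycentric coordinates of the midpoint are the average: (11/28, 19/42, 13/84).
Converting: (11/28)·U + (19/42)·V + (13/84)·W = (191/56, 311/84).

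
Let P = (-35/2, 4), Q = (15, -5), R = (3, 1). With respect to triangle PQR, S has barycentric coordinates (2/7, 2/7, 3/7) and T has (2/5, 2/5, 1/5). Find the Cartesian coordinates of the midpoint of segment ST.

Barycentric coordinates of the midpoint are the average: (12/35, 12/35, 11/35).
Converting: (12/35)·P + (12/35)·Q + (11/35)·R = (3/35, -1/35).

(3/35, -1/35)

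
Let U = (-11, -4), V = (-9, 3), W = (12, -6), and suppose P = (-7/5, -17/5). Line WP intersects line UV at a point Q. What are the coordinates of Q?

Barycentric coordinates of P with respect to UVW: (2/5, 1/5, 2/5).
On side UV the W-coordinate is zero; dropping P's W-weight 2/5 and renormalizing the remaining 2/5 : 1/5 gives weights 2/3, 1/3 on U, V.
Q = (2/3)·(-11, -4) + (1/3)·(-9, 3) = (-31/3, -5/3).

(-31/3, -5/3)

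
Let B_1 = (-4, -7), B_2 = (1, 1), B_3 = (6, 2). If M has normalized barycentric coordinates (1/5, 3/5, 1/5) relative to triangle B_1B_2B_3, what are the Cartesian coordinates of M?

(1, -2/5)

M = (1/5)·B_1 + (3/5)·B_2 + (1/5)·B_3.
x-coordinate: (1/5)·(-4) + (3/5)·1 + (1/5)·6 = 1.
y-coordinate: (1/5)·(-7) + (3/5)·1 + (1/5)·2 = -2/5.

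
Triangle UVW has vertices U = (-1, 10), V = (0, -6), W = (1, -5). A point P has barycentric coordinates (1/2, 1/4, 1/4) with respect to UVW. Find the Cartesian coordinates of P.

(-1/4, 9/4)

P = (1/2)·U + (1/4)·V + (1/4)·W.
x-coordinate: (1/2)·(-1) + (1/4)·0 + (1/4)·1 = -1/4.
y-coordinate: (1/2)·10 + (1/4)·(-6) + (1/4)·(-5) = 9/4.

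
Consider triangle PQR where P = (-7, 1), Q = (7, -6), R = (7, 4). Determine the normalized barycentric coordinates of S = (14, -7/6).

(-1/2, 2/3, 5/6)

Signed area of the reference triangle: [PQR] = ½·((-7)·(-6−4) + 7·(4−1) + 7·(1−(-6))) = ½·(70 + 21 + 49) = 70.
[SQR] = ½·(14·(-6−4) + 7·(4−(-7/6)) + 7·(-7/6−(-6))) = ½·(-140 + 217/6 + 203/6) = -35, so the P-coordinate is (-35)/70 = -1/2.
[PSR] = ½·((-7)·(-7/6−4) + 14·(4−1) + 7·(1−(-7/6))) = ½·(217/6 + 42 + 91/6) = 140/3, so the Q-coordinate is 2/3.
[PQS] = ½·((-7)·(-6−(-7/6)) + 7·(-7/6−1) + 14·(1−(-6))) = ½·(203/6 − 91/6 + 98) = 175/3, so the R-coordinate is 5/6.
Check: -1/2 + 2/3 + 5/6 = 1.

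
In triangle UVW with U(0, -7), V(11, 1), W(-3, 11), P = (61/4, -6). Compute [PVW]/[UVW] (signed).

[UVW] = ½·(0·(1−11) + 11·(11−(-7)) + (-3)·(-7−1)) = ½·(0 + 198 + 24) = 111.
[PVW] = ½·((61/4)·(1−11) + 11·(11−(-6)) + (-3)·(-6−1)) = ½·(-305/2 + 187 + 21) = 111/4, so the ratio is (111/4)/111 = 1/4.

1/4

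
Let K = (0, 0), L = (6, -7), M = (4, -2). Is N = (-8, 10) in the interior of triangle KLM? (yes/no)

Barycentric coordinates of N: (9/4, -3/2, 1/4).
The three coordinates are positive, negative, positive; a point is interior exactly when all three are positive.

no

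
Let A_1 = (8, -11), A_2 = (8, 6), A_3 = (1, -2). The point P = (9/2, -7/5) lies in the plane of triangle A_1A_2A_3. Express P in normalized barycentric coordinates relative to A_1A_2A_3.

Signed area of the reference triangle: [A_1A_2A_3] = ½·(8·(6−(-2)) + 8·(-2−(-11)) + 1·(-11−6)) = ½·(64 + 72 − 17) = 119/2.
[PA_2A_3] = ½·((9/2)·(6−(-2)) + 8·(-2−(-7/5)) + 1·(-7/5−6)) = ½·(36 − 24/5 − 37/5) = 119/10, so the A_1-coordinate is (119/10)/(119/2) = 1/5.
[A_1PA_3] = ½·(8·(-7/5−(-2)) + (9/2)·(-2−(-11)) + 1·(-11−(-7/5))) = ½·(24/5 + 81/2 − 48/5) = 357/20, so the A_2-coordinate is 3/10.
[A_1A_2P] = ½·(8·(6−(-7/5)) + 8·(-7/5−(-11)) + (9/2)·(-11−6)) = ½·(296/5 + 384/5 − 153/2) = 119/4, so the A_3-coordinate is 1/2.

(1/5, 3/10, 1/2)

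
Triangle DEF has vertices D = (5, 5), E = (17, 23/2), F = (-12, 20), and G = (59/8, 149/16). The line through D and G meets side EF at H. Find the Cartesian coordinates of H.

Barycentric coordinates of G with respect to DEF: (1/2, 3/8, 1/8).
On side EF the D-coordinate is zero; dropping G's D-weight 1/2 and renormalizing the remaining 3/8 : 1/8 gives weights 3/4, 1/4 on E, F.
H = (3/4)·(17, 23/2) + (1/4)·(-12, 20) = (39/4, 109/8).

(39/4, 109/8)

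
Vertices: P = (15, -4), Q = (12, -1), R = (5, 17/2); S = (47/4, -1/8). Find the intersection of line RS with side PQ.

Barycentric coordinates of S with respect to PQR: (1/2, 1/4, 1/4).
On side PQ the R-coordinate is zero; dropping S's R-weight 1/4 and renormalizing the remaining 1/2 : 1/4 gives weights 2/3, 1/3 on P, Q.
T = (2/3)·(15, -4) + (1/3)·(12, -1) = (14, -3).

(14, -3)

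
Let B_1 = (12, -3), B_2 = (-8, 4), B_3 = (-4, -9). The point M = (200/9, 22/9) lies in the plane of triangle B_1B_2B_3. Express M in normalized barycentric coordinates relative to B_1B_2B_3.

Signed area of the reference triangle: [B_1B_2B_3] = ½·(12·(4−(-9)) + (-8)·(-9−(-3)) + (-4)·(-3−4)) = ½·(156 + 48 + 28) = 116.
[MB_2B_3] = ½·((200/9)·(4−(-9)) + (-8)·(-9−(22/9)) + (-4)·(22/9−4)) = ½·(2600/9 + 824/9 + 56/9) = 580/3, so the B_1-coordinate is (580/3)/116 = 5/3.
[B_1MB_3] = ½·(12·(22/9−(-9)) + (200/9)·(-9−(-3)) + (-4)·(-3−(22/9))) = ½·(412/3 − 400/3 + 196/9) = 116/9, so the B_2-coordinate is 1/9.
[B_1B_2M] = ½·(12·(4−(22/9)) + (-8)·(22/9−(-3)) + (200/9)·(-3−4)) = ½·(56/3 − 392/9 − 1400/9) = -812/9, so the B_3-coordinate is -7/9.

(5/3, 1/9, -7/9)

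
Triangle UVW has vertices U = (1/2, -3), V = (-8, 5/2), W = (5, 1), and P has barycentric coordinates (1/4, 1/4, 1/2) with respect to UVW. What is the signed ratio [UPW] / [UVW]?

The signed ratio [UPW]/[UVW] equals the barycentric coordinate of P at vertex V, which is 1/4.

1/4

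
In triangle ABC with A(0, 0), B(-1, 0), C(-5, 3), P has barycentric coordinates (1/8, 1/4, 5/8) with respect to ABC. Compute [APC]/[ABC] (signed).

The signed ratio [APC]/[ABC] equals the barycentric coordinate of P at vertex B, which is 1/4.

1/4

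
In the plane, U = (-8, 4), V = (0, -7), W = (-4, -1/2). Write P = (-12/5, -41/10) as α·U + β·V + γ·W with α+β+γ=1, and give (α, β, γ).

Signed area of the reference triangle: [UVW] = ½·((-8)·(-7−(-1/2)) + 0·(-1/2−4) + (-4)·(4−(-7))) = ½·(52 + 0 − 44) = 4.
[PVW] = ½·((-12/5)·(-7−(-1/2)) + 0·(-1/2−(-41/10)) + (-4)·(-41/10−(-7))) = ½·(78/5 + 0 − 58/5) = 2, so the U-coordinate is 2/4 = 1/2.
[UPW] = ½·((-8)·(-41/10−(-1/2)) + (-12/5)·(-1/2−4) + (-4)·(4−(-41/10))) = ½·(144/5 + 54/5 − 162/5) = 18/5, so the V-coordinate is 9/10.
[UVP] = ½·((-8)·(-7−(-41/10)) + 0·(-41/10−4) + (-12/5)·(4−(-7))) = ½·(116/5 + 0 − 132/5) = -8/5, so the W-coordinate is -2/5.

(1/2, 9/10, -2/5)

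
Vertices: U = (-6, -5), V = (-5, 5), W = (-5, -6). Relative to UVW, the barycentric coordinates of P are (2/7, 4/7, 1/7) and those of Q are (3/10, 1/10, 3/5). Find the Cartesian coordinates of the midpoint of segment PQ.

Barycentric coordinates of the midpoint are the average: (41/140, 47/140, 13/35).
Converting: (41/140)·U + (47/140)·V + (13/35)·W = (-741/140, -141/70).

(-741/140, -141/70)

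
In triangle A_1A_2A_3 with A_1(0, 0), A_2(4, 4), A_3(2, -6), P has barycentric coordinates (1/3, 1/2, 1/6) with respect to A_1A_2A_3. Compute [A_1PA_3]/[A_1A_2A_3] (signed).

The signed ratio [A_1PA_3]/[A_1A_2A_3] equals the barycentric coordinate of P at vertex A_2, which is 1/2.

1/2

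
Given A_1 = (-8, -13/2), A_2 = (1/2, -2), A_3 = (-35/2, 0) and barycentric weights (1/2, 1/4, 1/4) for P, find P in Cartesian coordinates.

(-33/4, -15/4)

P = (1/2)·A_1 + (1/4)·A_2 + (1/4)·A_3.
x-coordinate: (1/2)·(-8) + (1/4)·(1/2) + (1/4)·(-35/2) = -33/4.
y-coordinate: (1/2)·(-13/2) + (1/4)·(-2) + (1/4)·0 = -15/4.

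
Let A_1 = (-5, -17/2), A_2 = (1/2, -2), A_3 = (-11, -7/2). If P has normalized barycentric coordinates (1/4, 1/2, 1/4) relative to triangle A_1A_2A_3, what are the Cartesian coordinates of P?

(-15/4, -4)

P = (1/4)·A_1 + (1/2)·A_2 + (1/4)·A_3.
x-coordinate: (1/4)·(-5) + (1/2)·(1/2) + (1/4)·(-11) = -15/4.
y-coordinate: (1/4)·(-17/2) + (1/2)·(-2) + (1/4)·(-7/2) = -4.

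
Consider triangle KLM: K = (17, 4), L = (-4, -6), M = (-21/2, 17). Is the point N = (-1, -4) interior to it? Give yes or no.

Barycentric coordinates of N: (41/274, 227/274, 3/137).
The three coordinates are positive, positive, positive; a point is interior exactly when all three are positive.

yes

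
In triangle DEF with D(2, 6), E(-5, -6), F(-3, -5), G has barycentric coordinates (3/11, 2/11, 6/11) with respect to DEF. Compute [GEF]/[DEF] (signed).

The signed ratio [GEF]/[DEF] equals the barycentric coordinate of G at vertex D, which is 3/11.

3/11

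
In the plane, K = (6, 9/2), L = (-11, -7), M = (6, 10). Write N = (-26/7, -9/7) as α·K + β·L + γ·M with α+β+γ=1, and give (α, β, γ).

Signed area of the reference triangle: [KLM] = ½·(6·(-7−10) + (-11)·(10−(9/2)) + 6·(9/2−(-7))) = ½·(-102 − 121/2 + 69) = -187/4.
[NLM] = ½·((-26/7)·(-7−10) + (-11)·(10−(-9/7)) + 6·(-9/7−(-7))) = ½·(442/7 − 869/7 + 240/7) = -187/14, so the K-coordinate is (-187/14)/(-187/4) = 2/7.
[KNM] = ½·(6·(-9/7−10) + (-26/7)·(10−(9/2)) + 6·(9/2−(-9/7))) = ½·(-474/7 − 143/7 + 243/7) = -187/7, so the L-coordinate is 4/7.
[KLN] = ½·(6·(-7−(-9/7)) + (-11)·(-9/7−(9/2)) + (-26/7)·(9/2−(-7))) = ½·(-240/7 + 891/14 − 299/7) = -187/28, so the M-coordinate is 1/7.

(2/7, 4/7, 1/7)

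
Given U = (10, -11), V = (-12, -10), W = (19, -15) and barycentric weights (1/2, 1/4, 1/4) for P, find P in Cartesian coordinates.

P = (1/2)·U + (1/4)·V + (1/4)·W.
x-coordinate: (1/2)·10 + (1/4)·(-12) + (1/4)·19 = 27/4.
y-coordinate: (1/2)·(-11) + (1/4)·(-10) + (1/4)·(-15) = -47/4.

(27/4, -47/4)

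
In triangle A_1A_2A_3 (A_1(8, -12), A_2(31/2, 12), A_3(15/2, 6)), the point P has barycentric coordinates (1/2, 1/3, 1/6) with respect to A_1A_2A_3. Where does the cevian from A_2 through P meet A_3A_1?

(63/8, -15/2)

Line A_2P meets A_3A_1 where the A_2-coordinate vanishes; zeroing P's A_2-weight and renormalizing leaves A_3, A_1-weights 1/6 : 1/2 → (1/4, 3/4).
So Q = (1/4)·A_3 + (3/4)·A_1 = (63/8, -15/2).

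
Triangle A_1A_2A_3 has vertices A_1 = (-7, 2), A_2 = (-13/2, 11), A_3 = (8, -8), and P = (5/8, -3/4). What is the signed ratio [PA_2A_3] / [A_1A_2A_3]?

1/4

[A_1A_2A_3] = ½·((-7)·(11−(-8)) + (-13/2)·(-8−2) + 8·(2−11)) = ½·(-133 + 65 − 72) = -70.
[PA_2A_3] = ½·((5/8)·(11−(-8)) + (-13/2)·(-8−(-3/4)) + 8·(-3/4−11)) = ½·(95/8 + 377/8 − 94) = -35/2, so the ratio is (-35/2)/(-70) = 1/4.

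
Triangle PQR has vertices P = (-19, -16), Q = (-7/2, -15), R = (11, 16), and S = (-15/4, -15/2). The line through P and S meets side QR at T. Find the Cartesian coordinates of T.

Barycentric coordinates of S with respect to PQR: (1/4, 1/2, 1/4).
On side QR the P-coordinate is zero; dropping S's P-weight 1/4 and renormalizing the remaining 1/2 : 1/4 gives weights 2/3, 1/3 on Q, R.
T = (2/3)·(-7/2, -15) + (1/3)·(11, 16) = (4/3, -14/3).

(4/3, -14/3)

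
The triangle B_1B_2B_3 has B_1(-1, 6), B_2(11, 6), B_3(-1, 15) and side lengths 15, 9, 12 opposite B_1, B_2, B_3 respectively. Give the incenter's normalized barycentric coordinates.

(5/12, 1/4, 1/3)

The incenter has barycentric coordinates proportional to the opposite side lengths: (15 : 9 : 12).
Normalizing by 15+9+12 = 36 gives (5/12, 1/4, 1/3).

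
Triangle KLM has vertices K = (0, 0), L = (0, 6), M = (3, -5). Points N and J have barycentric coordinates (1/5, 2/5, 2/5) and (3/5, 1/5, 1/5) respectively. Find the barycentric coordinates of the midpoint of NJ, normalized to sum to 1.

Since both coordinate triples sum to 1, the midpoint's barycentrics are the componentwise average.
(1/5+3/5)/2 = 2/5; similarly 3/10 and 3/10.

(2/5, 3/10, 3/10)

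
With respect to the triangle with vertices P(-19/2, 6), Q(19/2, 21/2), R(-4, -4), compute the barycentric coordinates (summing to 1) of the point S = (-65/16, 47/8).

Signed area of the reference triangle: [PQR] = ½·((-19/2)·(21/2−(-4)) + (19/2)·(-4−6) + (-4)·(6−(21/2))) = ½·(-551/4 − 95 + 18) = -859/8.
[SQR] = ½·((-65/16)·(21/2−(-4)) + (19/2)·(-4−(47/8)) + (-4)·(47/8−(21/2))) = ½·(-1885/32 − 1501/16 + 37/2) = -4295/64, so the P-coordinate is (-4295/64)/(-859/8) = 5/8.
[PSR] = ½·((-19/2)·(47/8−(-4)) + (-65/16)·(-4−6) + (-4)·(6−(47/8))) = ½·(-1501/16 + 325/8 − 1/2) = -859/32, so the Q-coordinate is 1/4.
[PQS] = ½·((-19/2)·(21/2−(47/8)) + (19/2)·(47/8−6) + (-65/16)·(6−(21/2))) = ½·(-703/16 − 19/16 + 585/32) = -859/64, so the R-coordinate is 1/8.

(5/8, 1/4, 1/8)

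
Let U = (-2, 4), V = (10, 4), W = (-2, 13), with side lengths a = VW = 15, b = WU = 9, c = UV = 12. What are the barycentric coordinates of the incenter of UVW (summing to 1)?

The incenter has barycentric coordinates proportional to the opposite side lengths: (15 : 9 : 12).
Normalizing by 15+9+12 = 36 gives (5/12, 1/4, 1/3).

(5/12, 1/4, 1/3)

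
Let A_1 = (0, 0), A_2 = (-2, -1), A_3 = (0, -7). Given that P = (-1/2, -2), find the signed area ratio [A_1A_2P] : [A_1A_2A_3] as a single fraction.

[A_1A_2A_3] = ½·(0·(-1−(-7)) + (-2)·(-7−0) + 0·(0−(-1))) = ½·(0 + 14 + 0) = 7.
[A_1A_2P] = ½·(0·(-1−(-2)) + (-2)·(-2−0) + (-1/2)·(0−(-1))) = ½·(0 + 4 − 1/2) = 7/4, so the ratio is (7/4)/7 = 1/4.

1/4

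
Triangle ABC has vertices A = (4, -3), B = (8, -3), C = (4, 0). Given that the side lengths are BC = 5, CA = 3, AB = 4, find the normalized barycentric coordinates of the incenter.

(5/12, 1/4, 1/3)

The incenter has barycentric coordinates proportional to the opposite side lengths: (5 : 3 : 4).
Normalizing by 5+3+4 = 12 gives (5/12, 1/4, 1/3).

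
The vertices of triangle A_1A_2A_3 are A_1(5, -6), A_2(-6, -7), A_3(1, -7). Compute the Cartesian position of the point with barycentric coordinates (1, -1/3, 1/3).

P = 1·A_1 + (-1/3)·A_2 + (1/3)·A_3.
x-coordinate: 1·5 + (-1/3)·(-6) + (1/3)·1 = 22/3.
y-coordinate: 1·(-6) + (-1/3)·(-7) + (1/3)·(-7) = -6.

(22/3, -6)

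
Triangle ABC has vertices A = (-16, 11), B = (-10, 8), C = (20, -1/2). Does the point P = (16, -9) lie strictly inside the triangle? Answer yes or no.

Barycentric coordinates of P: (-289/39, 352/39, -8/13).
The three coordinates are negative, positive, negative; a point is interior exactly when all three are positive.

no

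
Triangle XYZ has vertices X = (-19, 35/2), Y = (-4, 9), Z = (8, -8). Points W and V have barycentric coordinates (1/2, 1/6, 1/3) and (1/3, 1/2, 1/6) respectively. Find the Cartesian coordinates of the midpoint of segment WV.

Barycentric coordinates of the midpoint are the average: (5/12, 1/3, 1/4).
Converting: (5/12)·X + (1/3)·Y + (1/4)·Z = (-29/4, 199/24).

(-29/4, 199/24)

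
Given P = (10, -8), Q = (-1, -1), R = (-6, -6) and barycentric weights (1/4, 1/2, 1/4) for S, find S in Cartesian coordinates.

(1/2, -4)

S = (1/4)·P + (1/2)·Q + (1/4)·R.
x-coordinate: (1/4)·10 + (1/2)·(-1) + (1/4)·(-6) = 1/2.
y-coordinate: (1/4)·(-8) + (1/2)·(-1) + (1/4)·(-6) = -4.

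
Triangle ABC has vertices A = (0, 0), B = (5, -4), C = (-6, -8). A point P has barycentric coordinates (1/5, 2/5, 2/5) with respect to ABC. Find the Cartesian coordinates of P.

(-2/5, -24/5)

P = (1/5)·A + (2/5)·B + (2/5)·C.
x-coordinate: (1/5)·0 + (2/5)·5 + (2/5)·(-6) = -2/5.
y-coordinate: (1/5)·0 + (2/5)·(-4) + (2/5)·(-8) = -24/5.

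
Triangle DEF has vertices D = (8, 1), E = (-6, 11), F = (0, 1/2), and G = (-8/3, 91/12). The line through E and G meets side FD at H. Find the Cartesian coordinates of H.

Barycentric coordinates of G with respect to DEF: (1/6, 2/3, 1/6).
On side FD the E-coordinate is zero; dropping G's E-weight 2/3 and renormalizing the remaining 1/6 : 1/6 gives weights 1/2, 1/2 on F, D.
H = (1/2)·(0, 1/2) + (1/2)·(8, 1) = (4, 3/4).

(4, 3/4)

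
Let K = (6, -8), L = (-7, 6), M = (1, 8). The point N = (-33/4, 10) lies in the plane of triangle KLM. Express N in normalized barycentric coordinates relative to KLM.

(-1/4, 1, 1/4)

Signed area of the reference triangle: [KLM] = ½·(6·(6−8) + (-7)·(8−(-8)) + 1·(-8−6)) = ½·(-12 − 112 − 14) = -69.
[NLM] = ½·((-33/4)·(6−8) + (-7)·(8−10) + 1·(10−6)) = ½·(33/2 + 14 + 4) = 69/4, so the K-coordinate is (69/4)/(-69) = -1/4.
[KNM] = ½·(6·(10−8) + (-33/4)·(8−(-8)) + 1·(-8−10)) = ½·(12 − 132 − 18) = -69, so the L-coordinate is 1.
[KLN] = ½·(6·(6−10) + (-7)·(10−(-8)) + (-33/4)·(-8−6)) = ½·(-24 − 126 + 231/2) = -69/4, so the M-coordinate is 1/4.
Check: -1/4 + 1 + 1/4 = 1.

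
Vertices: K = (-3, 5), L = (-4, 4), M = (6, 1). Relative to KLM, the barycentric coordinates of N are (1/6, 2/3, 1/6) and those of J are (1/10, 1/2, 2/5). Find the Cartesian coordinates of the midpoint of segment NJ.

(-31/30, 197/60)

Barycentric coordinates of the midpoint are the average: (2/15, 7/12, 17/60).
Converting: (2/15)·K + (7/12)·L + (17/60)·M = (-31/30, 197/60).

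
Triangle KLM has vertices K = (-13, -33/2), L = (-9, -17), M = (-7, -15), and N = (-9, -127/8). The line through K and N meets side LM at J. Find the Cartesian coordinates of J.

Barycentric coordinates of N with respect to KLM: (1/4, 1/4, 1/2).
On side LM the K-coordinate is zero; dropping N's K-weight 1/4 and renormalizing the remaining 1/4 : 1/2 gives weights 1/3, 2/3 on L, M.
J = (1/3)·(-9, -17) + (2/3)·(-7, -15) = (-23/3, -47/3).

(-23/3, -47/3)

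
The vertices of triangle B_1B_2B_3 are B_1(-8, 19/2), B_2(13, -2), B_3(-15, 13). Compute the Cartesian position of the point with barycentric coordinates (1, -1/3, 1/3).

(-52/3, 29/2)

M = 1·B_1 + (-1/3)·B_2 + (1/3)·B_3.
x-coordinate: 1·(-8) + (-1/3)·13 + (1/3)·(-15) = -52/3.
y-coordinate: 1·(19/2) + (-1/3)·(-2) + (1/3)·13 = 29/2.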